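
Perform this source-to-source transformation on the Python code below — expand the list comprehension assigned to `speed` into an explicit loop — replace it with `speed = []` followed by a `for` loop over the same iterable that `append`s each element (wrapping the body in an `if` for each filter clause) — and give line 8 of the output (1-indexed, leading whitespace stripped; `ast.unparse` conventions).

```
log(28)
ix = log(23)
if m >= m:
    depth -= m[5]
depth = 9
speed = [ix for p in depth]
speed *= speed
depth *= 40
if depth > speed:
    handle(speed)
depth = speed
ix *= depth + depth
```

Transformed code:
log(28)
ix = log(23)
if m >= m:
    depth -= m[5]
depth = 9
speed = []
for p in depth:
    speed.append(ix)
speed *= speed
depth *= 40
if depth > speed:
    handle(speed)
depth = speed
ix *= depth + depth

speed.append(ix)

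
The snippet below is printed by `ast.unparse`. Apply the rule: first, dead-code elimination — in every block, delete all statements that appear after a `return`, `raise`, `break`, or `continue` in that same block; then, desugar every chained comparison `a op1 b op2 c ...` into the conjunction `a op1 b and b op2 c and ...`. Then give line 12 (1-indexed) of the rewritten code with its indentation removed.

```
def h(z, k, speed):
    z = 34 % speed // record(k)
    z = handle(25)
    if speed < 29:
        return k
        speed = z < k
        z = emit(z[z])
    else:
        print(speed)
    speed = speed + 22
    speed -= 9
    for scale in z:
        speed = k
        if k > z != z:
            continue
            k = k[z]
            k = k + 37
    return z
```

Transformed code:
def h(z, k, speed):
    z = 34 % speed // record(k)
    z = handle(25)
    if speed < 29:
        return k
    else:
        print(speed)
    speed = speed + 22
    speed -= 9
    for scale in z:
        speed = k
        if k > z and z != z:
            continue
    return z

if k > z and z != z:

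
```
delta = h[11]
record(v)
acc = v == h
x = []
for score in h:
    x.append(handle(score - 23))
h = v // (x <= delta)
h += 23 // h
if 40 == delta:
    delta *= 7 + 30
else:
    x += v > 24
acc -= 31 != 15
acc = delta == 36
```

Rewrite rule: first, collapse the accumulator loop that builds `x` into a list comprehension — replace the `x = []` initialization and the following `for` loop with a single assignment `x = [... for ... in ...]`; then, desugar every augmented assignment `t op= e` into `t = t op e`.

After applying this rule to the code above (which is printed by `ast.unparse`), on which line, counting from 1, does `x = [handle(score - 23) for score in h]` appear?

Transformed code:
delta = h[11]
record(v)
acc = v == h
x = [handle(score - 23) for score in h]
h = v // (x <= delta)
h = h + 23 // h
if 40 == delta:
    delta = delta * (7 + 30)
else:
    x = x + (v > 24)
acc = acc - (31 != 15)
acc = delta == 36

4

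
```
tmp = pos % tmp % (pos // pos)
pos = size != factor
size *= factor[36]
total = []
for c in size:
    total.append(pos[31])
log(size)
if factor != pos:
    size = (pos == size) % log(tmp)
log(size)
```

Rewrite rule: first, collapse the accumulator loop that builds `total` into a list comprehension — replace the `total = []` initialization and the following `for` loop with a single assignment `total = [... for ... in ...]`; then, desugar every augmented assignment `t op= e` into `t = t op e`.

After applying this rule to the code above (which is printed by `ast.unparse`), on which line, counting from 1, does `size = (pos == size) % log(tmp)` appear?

7

Transformed code:
tmp = pos % tmp % (pos // pos)
pos = size != factor
size = size * factor[36]
total = [pos[31] for c in size]
log(size)
if factor != pos:
    size = (pos == size) % log(tmp)
log(size)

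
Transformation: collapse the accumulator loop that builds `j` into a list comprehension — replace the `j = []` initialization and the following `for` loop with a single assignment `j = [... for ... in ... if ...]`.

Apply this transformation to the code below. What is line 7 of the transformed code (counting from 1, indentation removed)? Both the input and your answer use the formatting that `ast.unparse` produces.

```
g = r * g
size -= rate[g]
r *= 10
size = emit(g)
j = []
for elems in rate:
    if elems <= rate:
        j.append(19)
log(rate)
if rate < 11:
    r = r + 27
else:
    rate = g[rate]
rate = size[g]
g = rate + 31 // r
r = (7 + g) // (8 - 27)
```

if rate < 11:

Transformed code:
g = r * g
size -= rate[g]
r *= 10
size = emit(g)
j = [19 for elems in rate if elems <= rate]
log(rate)
if rate < 11:
    r = r + 27
else:
    rate = g[rate]
rate = size[g]
g = rate + 31 // r
r = (7 + g) // (8 - 27)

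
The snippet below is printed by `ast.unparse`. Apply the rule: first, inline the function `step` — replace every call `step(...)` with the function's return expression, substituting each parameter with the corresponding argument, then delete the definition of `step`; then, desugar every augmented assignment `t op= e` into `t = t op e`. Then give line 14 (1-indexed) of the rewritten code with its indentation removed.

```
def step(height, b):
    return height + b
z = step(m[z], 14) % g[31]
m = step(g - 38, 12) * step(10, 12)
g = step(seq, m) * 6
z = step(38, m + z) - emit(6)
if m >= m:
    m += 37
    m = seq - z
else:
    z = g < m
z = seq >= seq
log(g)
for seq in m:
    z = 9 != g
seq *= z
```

Transformed code:
z = (m[z] + 14) % g[31]
m = (g - 38 + 12) * (10 + 12)
g = (seq + m) * 6
z = 38 + (m + z) - emit(6)
if m >= m:
    m = m + 37
    m = seq - z
else:
    z = g < m
z = seq >= seq
log(g)
for seq in m:
    z = 9 != g
seq = seq * z

seq = seq * z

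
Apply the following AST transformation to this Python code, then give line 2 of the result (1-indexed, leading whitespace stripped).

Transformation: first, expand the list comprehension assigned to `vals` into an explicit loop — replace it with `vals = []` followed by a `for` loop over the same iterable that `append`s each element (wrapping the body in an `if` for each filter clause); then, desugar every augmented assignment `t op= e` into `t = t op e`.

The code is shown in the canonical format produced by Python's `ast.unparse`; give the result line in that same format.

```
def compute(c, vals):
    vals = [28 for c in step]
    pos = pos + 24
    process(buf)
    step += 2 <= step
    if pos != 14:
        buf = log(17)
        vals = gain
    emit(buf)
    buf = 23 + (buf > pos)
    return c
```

vals = []

Transformed code:
def compute(c, vals):
    vals = []
    for c in step:
        vals.append(28)
    pos = pos + 24
    process(buf)
    step = step + (2 <= step)
    if pos != 14:
        buf = log(17)
        vals = gain
    emit(buf)
    buf = 23 + (buf > pos)
    return c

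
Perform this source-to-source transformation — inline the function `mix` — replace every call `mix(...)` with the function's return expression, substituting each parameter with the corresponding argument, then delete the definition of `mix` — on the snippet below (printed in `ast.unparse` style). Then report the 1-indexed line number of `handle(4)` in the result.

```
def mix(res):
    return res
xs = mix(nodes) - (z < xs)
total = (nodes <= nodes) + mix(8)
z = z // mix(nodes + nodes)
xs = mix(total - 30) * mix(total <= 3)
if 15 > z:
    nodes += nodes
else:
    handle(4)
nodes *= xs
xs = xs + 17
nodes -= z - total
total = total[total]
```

8

Transformed code:
xs = nodes - (z < xs)
total = (nodes <= nodes) + 8
z = z // (nodes + nodes)
xs = (total - 30) * (total <= 3)
if 15 > z:
    nodes += nodes
else:
    handle(4)
nodes *= xs
xs = xs + 17
nodes -= z - total
total = total[total]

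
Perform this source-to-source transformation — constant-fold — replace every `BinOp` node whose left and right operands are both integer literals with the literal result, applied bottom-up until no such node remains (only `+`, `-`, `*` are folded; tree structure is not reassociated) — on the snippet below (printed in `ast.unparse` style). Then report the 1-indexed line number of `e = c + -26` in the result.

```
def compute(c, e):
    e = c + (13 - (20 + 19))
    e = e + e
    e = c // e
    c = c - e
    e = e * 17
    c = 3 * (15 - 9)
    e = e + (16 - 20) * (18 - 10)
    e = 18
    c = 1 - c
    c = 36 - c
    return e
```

2

Transformed code:
def compute(c, e):
    e = c + -26
    e = e + e
    e = c // e
    c = c - e
    e = e * 17
    c = 18
    e = e + -32
    e = 18
    c = 1 - c
    c = 36 - c
    return e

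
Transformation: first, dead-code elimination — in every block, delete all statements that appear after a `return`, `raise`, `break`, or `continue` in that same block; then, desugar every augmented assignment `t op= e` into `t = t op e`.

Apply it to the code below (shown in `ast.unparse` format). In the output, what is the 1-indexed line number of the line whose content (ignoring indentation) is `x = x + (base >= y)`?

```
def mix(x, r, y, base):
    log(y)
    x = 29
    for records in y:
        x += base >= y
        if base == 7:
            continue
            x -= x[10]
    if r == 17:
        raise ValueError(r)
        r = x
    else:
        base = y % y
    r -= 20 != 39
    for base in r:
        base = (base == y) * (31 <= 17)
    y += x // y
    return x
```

Transformed code:
def mix(x, r, y, base):
    log(y)
    x = 29
    for records in y:
        x = x + (base >= y)
        if base == 7:
            continue
    if r == 17:
        raise ValueError(r)
    else:
        base = y % y
    r = r - (20 != 39)
    for base in r:
        base = (base == y) * (31 <= 17)
    y = y + x // y
    return x

5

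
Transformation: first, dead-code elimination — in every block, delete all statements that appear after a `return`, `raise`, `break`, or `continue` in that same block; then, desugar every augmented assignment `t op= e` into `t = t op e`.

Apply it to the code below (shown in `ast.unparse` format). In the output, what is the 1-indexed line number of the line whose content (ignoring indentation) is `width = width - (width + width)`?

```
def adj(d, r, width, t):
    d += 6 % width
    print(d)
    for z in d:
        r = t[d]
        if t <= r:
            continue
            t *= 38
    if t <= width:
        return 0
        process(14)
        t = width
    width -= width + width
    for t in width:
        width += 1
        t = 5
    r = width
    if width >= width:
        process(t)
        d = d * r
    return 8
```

Transformed code:
def adj(d, r, width, t):
    d = d + 6 % width
    print(d)
    for z in d:
        r = t[d]
        if t <= r:
            continue
    if t <= width:
        return 0
    width = width - (width + width)
    for t in width:
        width = width + 1
        t = 5
    r = width
    if width >= width:
        process(t)
        d = d * r
    return 8

10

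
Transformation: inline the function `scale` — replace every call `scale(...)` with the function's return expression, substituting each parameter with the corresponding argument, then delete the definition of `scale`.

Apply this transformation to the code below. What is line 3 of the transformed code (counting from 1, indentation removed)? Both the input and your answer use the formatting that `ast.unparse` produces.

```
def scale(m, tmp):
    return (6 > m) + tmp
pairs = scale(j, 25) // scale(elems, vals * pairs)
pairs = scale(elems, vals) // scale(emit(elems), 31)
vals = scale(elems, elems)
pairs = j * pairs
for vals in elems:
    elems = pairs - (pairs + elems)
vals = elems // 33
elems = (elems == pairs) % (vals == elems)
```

Transformed code:
pairs = ((6 > j) + 25) // ((6 > elems) + vals * pairs)
pairs = ((6 > elems) + vals) // ((6 > emit(elems)) + 31)
vals = (6 > elems) + elems
pairs = j * pairs
for vals in elems:
    elems = pairs - (pairs + elems)
vals = elems // 33
elems = (elems == pairs) % (vals == elems)

vals = (6 > elems) + elems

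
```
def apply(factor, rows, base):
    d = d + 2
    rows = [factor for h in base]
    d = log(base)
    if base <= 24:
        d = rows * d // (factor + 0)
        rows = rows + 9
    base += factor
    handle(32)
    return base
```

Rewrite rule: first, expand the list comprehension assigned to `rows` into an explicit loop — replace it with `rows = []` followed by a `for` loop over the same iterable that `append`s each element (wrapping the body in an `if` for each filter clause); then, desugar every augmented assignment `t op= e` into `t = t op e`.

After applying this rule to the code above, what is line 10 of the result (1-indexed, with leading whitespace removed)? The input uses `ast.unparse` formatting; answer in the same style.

Transformed code:
def apply(factor, rows, base):
    d = d + 2
    rows = []
    for h in base:
        rows.append(factor)
    d = log(base)
    if base <= 24:
        d = rows * d // (factor + 0)
        rows = rows + 9
    base = base + factor
    handle(32)
    return base

base = base + factor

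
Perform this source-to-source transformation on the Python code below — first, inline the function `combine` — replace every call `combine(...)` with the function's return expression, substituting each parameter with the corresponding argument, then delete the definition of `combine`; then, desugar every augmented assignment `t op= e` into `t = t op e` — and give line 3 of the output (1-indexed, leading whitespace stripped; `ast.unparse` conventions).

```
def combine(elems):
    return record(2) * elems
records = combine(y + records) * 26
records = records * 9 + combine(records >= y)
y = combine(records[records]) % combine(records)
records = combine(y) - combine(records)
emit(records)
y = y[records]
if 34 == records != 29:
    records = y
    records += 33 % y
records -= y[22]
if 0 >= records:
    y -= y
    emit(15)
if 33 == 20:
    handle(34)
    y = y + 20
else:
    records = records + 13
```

y = record(2) * records[records] % (record(2) * records)

Transformed code:
records = record(2) * (y + records) * 26
records = records * 9 + record(2) * (records >= y)
y = record(2) * records[records] % (record(2) * records)
records = record(2) * y - record(2) * records
emit(records)
y = y[records]
if 34 == records != 29:
    records = y
    records = records + 33 % y
records = records - y[22]
if 0 >= records:
    y = y - y
    emit(15)
if 33 == 20:
    handle(34)
    y = y + 20
else:
    records = records + 13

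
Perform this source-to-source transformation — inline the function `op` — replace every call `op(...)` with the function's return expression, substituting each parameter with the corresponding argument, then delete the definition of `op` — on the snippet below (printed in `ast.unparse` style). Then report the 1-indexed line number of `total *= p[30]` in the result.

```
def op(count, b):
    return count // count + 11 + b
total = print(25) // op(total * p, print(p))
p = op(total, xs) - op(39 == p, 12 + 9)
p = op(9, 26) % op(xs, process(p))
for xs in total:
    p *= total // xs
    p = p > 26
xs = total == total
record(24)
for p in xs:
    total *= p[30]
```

10

Transformed code:
total = print(25) // (total * p // (total * p) + 11 + print(p))
p = total // total + 11 + xs - ((39 == p) // (39 == p) + 11 + (12 + 9))
p = (9 // 9 + 11 + 26) % (xs // xs + 11 + process(p))
for xs in total:
    p *= total // xs
    p = p > 26
xs = total == total
record(24)
for p in xs:
    total *= p[30]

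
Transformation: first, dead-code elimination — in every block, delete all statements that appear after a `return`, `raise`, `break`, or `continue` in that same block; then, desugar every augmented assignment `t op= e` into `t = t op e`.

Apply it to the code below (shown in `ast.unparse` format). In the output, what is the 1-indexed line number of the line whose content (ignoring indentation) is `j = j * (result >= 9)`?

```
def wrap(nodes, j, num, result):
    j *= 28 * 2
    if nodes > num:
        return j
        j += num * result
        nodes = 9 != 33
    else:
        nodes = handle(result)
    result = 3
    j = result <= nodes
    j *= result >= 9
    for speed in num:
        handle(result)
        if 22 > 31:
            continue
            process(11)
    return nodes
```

Transformed code:
def wrap(nodes, j, num, result):
    j = j * (28 * 2)
    if nodes > num:
        return j
    else:
        nodes = handle(result)
    result = 3
    j = result <= nodes
    j = j * (result >= 9)
    for speed in num:
        handle(result)
        if 22 > 31:
            continue
    return nodes

9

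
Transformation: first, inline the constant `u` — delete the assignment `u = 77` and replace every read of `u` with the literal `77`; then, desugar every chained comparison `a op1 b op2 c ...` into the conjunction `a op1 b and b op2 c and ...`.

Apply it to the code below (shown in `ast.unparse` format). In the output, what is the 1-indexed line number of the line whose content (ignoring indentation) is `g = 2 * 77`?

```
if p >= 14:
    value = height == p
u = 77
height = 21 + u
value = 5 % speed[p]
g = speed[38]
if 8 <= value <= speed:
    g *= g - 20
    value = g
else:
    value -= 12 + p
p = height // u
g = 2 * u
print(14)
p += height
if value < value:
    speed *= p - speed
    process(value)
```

12

Transformed code:
if p >= 14:
    value = height == p
height = 21 + 77
value = 5 % speed[p]
g = speed[38]
if 8 <= value and value <= speed:
    g *= g - 20
    value = g
else:
    value -= 12 + p
p = height // 77
g = 2 * 77
print(14)
p += height
if value < value:
    speed *= p - speed
    process(value)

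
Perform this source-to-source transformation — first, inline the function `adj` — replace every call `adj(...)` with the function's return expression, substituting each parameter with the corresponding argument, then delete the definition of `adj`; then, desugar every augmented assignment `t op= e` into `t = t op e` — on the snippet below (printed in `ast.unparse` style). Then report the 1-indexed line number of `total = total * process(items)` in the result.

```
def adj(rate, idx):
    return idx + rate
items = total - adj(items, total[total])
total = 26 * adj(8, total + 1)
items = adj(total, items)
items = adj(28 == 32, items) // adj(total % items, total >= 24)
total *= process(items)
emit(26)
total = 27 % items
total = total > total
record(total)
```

5

Transformed code:
items = total - (total[total] + items)
total = 26 * (total + 1 + 8)
items = items + total
items = (items + (28 == 32)) // ((total >= 24) + total % items)
total = total * process(items)
emit(26)
total = 27 % items
total = total > total
record(total)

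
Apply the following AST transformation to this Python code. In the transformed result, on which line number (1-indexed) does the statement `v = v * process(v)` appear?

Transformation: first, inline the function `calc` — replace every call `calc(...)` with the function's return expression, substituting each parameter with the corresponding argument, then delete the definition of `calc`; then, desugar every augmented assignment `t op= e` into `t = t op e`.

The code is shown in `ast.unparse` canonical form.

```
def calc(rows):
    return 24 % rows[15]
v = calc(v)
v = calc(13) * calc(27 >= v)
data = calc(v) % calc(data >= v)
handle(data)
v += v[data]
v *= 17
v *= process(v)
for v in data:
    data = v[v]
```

Transformed code:
v = 24 % v[15]
v = 24 % 13[15] * (24 % (27 >= v)[15])
data = 24 % v[15] % (24 % (data >= v)[15])
handle(data)
v = v + v[data]
v = v * 17
v = v * process(v)
for v in data:
    data = v[v]

7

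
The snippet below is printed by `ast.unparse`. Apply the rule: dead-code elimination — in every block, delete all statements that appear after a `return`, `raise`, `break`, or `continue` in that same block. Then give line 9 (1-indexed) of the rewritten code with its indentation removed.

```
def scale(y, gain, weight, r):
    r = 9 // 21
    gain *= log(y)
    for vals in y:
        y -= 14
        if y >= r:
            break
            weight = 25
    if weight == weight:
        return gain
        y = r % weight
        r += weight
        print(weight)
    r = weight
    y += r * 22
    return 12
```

Transformed code:
def scale(y, gain, weight, r):
    r = 9 // 21
    gain *= log(y)
    for vals in y:
        y -= 14
        if y >= r:
            break
    if weight == weight:
        return gain
    r = weight
    y += r * 22
    return 12

return gain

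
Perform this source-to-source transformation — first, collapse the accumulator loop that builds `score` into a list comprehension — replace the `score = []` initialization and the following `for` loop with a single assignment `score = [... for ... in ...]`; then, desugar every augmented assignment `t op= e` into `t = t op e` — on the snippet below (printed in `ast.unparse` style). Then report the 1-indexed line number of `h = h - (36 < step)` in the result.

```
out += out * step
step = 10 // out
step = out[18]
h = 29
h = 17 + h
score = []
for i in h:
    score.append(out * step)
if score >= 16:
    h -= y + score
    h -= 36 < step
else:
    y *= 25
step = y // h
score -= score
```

Transformed code:
out = out + out * step
step = 10 // out
step = out[18]
h = 29
h = 17 + h
score = [out * step for i in h]
if score >= 16:
    h = h - (y + score)
    h = h - (36 < step)
else:
    y = y * 25
step = y // h
score = score - score

9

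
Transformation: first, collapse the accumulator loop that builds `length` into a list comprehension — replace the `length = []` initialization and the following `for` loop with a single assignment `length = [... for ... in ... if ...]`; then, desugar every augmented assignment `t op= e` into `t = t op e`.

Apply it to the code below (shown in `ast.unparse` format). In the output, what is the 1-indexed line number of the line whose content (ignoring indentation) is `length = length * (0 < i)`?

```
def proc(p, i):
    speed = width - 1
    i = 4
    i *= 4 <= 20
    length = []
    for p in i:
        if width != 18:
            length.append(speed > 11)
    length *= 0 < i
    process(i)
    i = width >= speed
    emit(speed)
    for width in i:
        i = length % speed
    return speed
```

6

Transformed code:
def proc(p, i):
    speed = width - 1
    i = 4
    i = i * (4 <= 20)
    length = [speed > 11 for p in i if width != 18]
    length = length * (0 < i)
    process(i)
    i = width >= speed
    emit(speed)
    for width in i:
        i = length % speed
    return speed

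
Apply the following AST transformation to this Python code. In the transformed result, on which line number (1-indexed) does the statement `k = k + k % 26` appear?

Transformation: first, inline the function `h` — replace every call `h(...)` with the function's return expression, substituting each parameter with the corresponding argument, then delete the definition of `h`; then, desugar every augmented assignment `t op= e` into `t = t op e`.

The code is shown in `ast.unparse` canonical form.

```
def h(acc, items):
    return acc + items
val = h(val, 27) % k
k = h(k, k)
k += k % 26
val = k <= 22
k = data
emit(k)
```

Transformed code:
val = (val + 27) % k
k = k + k
k = k + k % 26
val = k <= 22
k = data
emit(k)

3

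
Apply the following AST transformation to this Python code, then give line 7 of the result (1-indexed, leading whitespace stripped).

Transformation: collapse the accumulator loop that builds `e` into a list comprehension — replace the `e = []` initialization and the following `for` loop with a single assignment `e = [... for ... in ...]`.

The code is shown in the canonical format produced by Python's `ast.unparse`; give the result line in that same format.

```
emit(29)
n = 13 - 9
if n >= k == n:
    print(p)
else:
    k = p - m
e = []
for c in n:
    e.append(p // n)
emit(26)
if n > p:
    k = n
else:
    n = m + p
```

Transformed code:
emit(29)
n = 13 - 9
if n >= k == n:
    print(p)
else:
    k = p - m
e = [p // n for c in n]
emit(26)
if n > p:
    k = n
else:
    n = m + p

e = [p // n for c in n]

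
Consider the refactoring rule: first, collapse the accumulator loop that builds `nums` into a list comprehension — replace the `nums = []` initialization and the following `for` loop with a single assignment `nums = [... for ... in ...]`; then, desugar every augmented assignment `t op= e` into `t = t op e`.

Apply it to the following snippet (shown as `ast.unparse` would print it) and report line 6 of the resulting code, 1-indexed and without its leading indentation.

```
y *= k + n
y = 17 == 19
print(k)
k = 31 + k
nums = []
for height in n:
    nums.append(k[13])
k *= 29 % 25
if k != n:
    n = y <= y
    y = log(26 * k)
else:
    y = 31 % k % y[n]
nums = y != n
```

k = k * (29 % 25)

Transformed code:
y = y * (k + n)
y = 17 == 19
print(k)
k = 31 + k
nums = [k[13] for height in n]
k = k * (29 % 25)
if k != n:
    n = y <= y
    y = log(26 * k)
else:
    y = 31 % k % y[n]
nums = y != n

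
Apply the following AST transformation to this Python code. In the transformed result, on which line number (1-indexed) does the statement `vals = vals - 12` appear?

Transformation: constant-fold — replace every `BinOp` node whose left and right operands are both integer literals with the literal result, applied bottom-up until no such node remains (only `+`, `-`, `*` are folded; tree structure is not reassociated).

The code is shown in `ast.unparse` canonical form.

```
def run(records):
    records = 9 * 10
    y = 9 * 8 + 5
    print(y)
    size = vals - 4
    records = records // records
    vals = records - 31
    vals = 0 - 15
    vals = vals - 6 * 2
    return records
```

9

Transformed code:
def run(records):
    records = 90
    y = 77
    print(y)
    size = vals - 4
    records = records // records
    vals = records - 31
    vals = -15
    vals = vals - 12
    return records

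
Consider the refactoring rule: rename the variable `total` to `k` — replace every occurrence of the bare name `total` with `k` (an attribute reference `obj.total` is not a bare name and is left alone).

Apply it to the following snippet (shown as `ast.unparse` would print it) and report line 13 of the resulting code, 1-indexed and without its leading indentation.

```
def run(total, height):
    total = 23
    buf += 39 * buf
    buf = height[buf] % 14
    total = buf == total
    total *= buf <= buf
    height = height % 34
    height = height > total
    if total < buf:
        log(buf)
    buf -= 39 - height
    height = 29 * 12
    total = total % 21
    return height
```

k = k % 21

Transformed code:
def run(k, height):
    k = 23
    buf += 39 * buf
    buf = height[buf] % 14
    k = buf == k
    k *= buf <= buf
    height = height % 34
    height = height > k
    if k < buf:
        log(buf)
    buf -= 39 - height
    height = 29 * 12
    k = k % 21
    return height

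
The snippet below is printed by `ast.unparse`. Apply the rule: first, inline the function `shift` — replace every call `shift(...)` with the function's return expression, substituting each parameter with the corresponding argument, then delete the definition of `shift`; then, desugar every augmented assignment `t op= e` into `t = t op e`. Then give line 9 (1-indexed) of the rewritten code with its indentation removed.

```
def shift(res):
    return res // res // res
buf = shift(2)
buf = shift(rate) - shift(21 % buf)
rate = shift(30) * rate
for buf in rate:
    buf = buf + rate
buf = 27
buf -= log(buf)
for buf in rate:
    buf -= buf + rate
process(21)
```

Transformed code:
buf = 2 // 2 // 2
buf = rate // rate // rate - 21 % buf // (21 % buf) // (21 % buf)
rate = 30 // 30 // 30 * rate
for buf in rate:
    buf = buf + rate
buf = 27
buf = buf - log(buf)
for buf in rate:
    buf = buf - (buf + rate)
process(21)

buf = buf - (buf + rate)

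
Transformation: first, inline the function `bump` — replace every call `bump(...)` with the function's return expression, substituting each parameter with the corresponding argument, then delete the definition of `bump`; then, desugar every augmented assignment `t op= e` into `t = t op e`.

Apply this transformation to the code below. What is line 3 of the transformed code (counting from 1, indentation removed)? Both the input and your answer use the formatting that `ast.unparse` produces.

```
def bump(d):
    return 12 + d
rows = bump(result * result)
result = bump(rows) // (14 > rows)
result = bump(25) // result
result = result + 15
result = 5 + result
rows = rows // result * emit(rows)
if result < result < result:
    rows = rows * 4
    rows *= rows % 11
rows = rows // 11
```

Transformed code:
rows = 12 + result * result
result = (12 + rows) // (14 > rows)
result = (12 + 25) // result
result = result + 15
result = 5 + result
rows = rows // result * emit(rows)
if result < result < result:
    rows = rows * 4
    rows = rows * (rows % 11)
rows = rows // 11

result = (12 + 25) // result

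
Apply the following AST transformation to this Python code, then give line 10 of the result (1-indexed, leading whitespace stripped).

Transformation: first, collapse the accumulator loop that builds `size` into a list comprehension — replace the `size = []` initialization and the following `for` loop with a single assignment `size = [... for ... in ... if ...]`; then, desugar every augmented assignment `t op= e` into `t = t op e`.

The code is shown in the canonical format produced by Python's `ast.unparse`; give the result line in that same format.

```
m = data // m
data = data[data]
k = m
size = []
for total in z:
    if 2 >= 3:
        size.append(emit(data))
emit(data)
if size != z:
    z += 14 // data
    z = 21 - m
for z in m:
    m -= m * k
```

m = m - m * k

Transformed code:
m = data // m
data = data[data]
k = m
size = [emit(data) for total in z if 2 >= 3]
emit(data)
if size != z:
    z = z + 14 // data
    z = 21 - m
for z in m:
    m = m - m * k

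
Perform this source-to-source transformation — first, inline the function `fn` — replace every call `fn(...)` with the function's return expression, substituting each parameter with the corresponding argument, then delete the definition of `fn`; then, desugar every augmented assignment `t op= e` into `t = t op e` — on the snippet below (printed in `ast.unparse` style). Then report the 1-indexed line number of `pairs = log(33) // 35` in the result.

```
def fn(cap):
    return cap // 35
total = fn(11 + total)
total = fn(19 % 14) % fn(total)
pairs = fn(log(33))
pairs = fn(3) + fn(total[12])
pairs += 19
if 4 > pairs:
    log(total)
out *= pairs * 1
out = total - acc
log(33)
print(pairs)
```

Transformed code:
total = (11 + total) // 35
total = 19 % 14 // 35 % (total // 35)
pairs = log(33) // 35
pairs = 3 // 35 + total[12] // 35
pairs = pairs + 19
if 4 > pairs:
    log(total)
out = out * (pairs * 1)
out = total - acc
log(33)
print(pairs)

3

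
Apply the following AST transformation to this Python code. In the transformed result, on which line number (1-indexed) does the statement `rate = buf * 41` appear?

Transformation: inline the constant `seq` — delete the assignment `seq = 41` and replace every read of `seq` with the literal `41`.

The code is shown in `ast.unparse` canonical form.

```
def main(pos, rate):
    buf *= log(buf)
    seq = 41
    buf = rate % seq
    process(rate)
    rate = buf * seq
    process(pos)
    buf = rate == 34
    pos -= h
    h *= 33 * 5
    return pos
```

Transformed code:
def main(pos, rate):
    buf *= log(buf)
    buf = rate % 41
    process(rate)
    rate = buf * 41
    process(pos)
    buf = rate == 34
    pos -= h
    h *= 33 * 5
    return pos

5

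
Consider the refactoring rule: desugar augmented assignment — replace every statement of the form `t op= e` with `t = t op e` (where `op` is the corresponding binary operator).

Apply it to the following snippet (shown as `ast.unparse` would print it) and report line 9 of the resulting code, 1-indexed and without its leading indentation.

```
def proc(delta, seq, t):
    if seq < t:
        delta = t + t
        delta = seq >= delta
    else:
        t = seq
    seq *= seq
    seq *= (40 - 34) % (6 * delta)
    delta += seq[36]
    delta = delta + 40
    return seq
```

Transformed code:
def proc(delta, seq, t):
    if seq < t:
        delta = t + t
        delta = seq >= delta
    else:
        t = seq
    seq = seq * seq
    seq = seq * ((40 - 34) % (6 * delta))
    delta = delta + seq[36]
    delta = delta + 40
    return seq

delta = delta + seq[36]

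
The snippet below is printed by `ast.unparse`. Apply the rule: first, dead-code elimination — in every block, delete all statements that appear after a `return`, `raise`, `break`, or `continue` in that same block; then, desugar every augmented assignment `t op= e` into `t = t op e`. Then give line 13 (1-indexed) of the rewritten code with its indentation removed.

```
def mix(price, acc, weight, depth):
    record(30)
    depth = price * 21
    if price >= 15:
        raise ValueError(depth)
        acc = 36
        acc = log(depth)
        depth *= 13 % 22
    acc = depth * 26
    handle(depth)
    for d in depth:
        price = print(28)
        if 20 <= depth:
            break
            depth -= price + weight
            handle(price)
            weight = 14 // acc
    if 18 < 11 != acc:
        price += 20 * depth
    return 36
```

Transformed code:
def mix(price, acc, weight, depth):
    record(30)
    depth = price * 21
    if price >= 15:
        raise ValueError(depth)
    acc = depth * 26
    handle(depth)
    for d in depth:
        price = print(28)
        if 20 <= depth:
            break
    if 18 < 11 != acc:
        price = price + 20 * depth
    return 36

price = price + 20 * depth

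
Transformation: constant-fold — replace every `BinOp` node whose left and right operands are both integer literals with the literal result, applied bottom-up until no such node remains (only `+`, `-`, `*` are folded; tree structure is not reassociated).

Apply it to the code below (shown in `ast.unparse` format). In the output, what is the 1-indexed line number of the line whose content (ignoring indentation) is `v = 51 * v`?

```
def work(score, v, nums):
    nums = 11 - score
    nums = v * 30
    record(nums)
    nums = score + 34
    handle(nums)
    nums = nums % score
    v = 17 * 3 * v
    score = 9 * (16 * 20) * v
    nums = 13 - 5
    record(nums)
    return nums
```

Transformed code:
def work(score, v, nums):
    nums = 11 - score
    nums = v * 30
    record(nums)
    nums = score + 34
    handle(nums)
    nums = nums % score
    v = 51 * v
    score = 2880 * v
    nums = 8
    record(nums)
    return nums

8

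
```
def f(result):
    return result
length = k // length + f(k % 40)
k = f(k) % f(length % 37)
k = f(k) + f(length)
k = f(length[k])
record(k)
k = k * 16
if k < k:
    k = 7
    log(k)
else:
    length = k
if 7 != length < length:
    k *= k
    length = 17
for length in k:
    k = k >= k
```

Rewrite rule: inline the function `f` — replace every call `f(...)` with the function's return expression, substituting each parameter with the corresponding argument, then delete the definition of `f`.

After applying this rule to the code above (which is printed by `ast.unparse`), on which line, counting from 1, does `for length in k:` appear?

15

Transformed code:
length = k // length + k % 40
k = k % (length % 37)
k = k + length
k = length[k]
record(k)
k = k * 16
if k < k:
    k = 7
    log(k)
else:
    length = k
if 7 != length < length:
    k *= k
    length = 17
for length in k:
    k = k >= k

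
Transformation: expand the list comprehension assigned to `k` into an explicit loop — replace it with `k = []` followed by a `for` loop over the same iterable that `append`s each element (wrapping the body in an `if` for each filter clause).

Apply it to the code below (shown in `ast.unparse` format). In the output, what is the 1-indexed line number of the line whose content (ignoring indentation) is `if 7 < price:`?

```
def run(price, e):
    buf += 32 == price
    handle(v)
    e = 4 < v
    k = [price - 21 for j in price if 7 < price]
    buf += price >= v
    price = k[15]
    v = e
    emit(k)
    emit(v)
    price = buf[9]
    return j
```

Transformed code:
def run(price, e):
    buf += 32 == price
    handle(v)
    e = 4 < v
    k = []
    for j in price:
        if 7 < price:
            k.append(price - 21)
    buf += price >= v
    price = k[15]
    v = e
    emit(k)
    emit(v)
    price = buf[9]
    return j

7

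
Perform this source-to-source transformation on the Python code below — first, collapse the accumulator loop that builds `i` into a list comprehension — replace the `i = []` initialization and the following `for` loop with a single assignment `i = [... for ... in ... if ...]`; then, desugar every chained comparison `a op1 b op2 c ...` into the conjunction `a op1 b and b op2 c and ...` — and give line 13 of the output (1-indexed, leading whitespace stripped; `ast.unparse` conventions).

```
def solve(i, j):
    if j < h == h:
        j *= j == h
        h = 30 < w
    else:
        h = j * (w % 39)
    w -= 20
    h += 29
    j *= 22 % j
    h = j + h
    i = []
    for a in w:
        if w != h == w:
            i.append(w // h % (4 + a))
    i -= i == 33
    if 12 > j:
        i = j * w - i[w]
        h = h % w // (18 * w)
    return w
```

if 12 > j:

Transformed code:
def solve(i, j):
    if j < h and h == h:
        j *= j == h
        h = 30 < w
    else:
        h = j * (w % 39)
    w -= 20
    h += 29
    j *= 22 % j
    h = j + h
    i = [w // h % (4 + a) for a in w if w != h and h == w]
    i -= i == 33
    if 12 > j:
        i = j * w - i[w]
        h = h % w // (18 * w)
    return w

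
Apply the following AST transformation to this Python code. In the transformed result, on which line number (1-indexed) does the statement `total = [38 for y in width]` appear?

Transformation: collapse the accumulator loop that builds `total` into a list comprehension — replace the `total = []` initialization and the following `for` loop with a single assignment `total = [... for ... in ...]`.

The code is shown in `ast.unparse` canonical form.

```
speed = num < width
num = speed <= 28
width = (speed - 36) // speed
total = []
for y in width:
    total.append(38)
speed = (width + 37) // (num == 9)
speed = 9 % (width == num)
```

4

Transformed code:
speed = num < width
num = speed <= 28
width = (speed - 36) // speed
total = [38 for y in width]
speed = (width + 37) // (num == 9)
speed = 9 % (width == num)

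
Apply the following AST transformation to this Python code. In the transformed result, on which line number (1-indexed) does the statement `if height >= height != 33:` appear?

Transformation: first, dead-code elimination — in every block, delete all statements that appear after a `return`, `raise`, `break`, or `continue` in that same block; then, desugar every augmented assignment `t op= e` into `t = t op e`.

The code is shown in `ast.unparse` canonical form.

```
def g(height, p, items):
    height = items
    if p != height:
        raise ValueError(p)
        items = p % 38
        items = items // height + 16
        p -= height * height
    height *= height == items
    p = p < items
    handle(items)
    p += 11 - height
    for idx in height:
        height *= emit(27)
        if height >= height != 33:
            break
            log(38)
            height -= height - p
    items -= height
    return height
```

11

Transformed code:
def g(height, p, items):
    height = items
    if p != height:
        raise ValueError(p)
    height = height * (height == items)
    p = p < items
    handle(items)
    p = p + (11 - height)
    for idx in height:
        height = height * emit(27)
        if height >= height != 33:
            break
    items = items - height
    return height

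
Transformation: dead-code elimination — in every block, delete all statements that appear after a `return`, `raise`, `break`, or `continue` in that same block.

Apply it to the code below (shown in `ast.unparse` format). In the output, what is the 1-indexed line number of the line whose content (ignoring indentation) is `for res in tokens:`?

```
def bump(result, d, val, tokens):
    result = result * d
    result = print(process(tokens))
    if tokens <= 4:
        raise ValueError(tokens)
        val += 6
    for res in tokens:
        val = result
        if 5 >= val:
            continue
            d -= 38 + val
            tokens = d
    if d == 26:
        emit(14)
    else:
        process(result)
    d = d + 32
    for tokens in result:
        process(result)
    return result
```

Transformed code:
def bump(result, d, val, tokens):
    result = result * d
    result = print(process(tokens))
    if tokens <= 4:
        raise ValueError(tokens)
    for res in tokens:
        val = result
        if 5 >= val:
            continue
    if d == 26:
        emit(14)
    else:
        process(result)
    d = d + 32
    for tokens in result:
        process(result)
    return result

6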